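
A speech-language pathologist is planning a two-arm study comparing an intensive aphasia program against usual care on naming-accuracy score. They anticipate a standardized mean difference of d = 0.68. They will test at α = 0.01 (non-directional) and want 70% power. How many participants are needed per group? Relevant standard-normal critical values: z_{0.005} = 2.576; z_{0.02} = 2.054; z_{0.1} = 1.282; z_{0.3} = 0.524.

n = 42 per group

For two independent groups with equal n: n = 2·((z_{α/2} + z_β) / d)².
z_{α/2} + z_β = 2.576 + 0.524 = 3.100.
n = 2 × (3.100 / 0.68)² = 2 × 4.559² = 2 × 20.78 = 41.6.
Round up to the next whole participant.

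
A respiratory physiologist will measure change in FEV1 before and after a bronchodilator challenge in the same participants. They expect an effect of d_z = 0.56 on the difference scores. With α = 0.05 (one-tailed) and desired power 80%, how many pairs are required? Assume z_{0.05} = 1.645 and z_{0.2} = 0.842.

n = 20 pairs

For a paired (one-sample on differences) test: n = ((z_{α} + z_β) / d)².
z_{α} + z_β = 1.645 + 0.842 = 2.487.
n = (2.487 / 0.56)² = 4.441² = 19.72.
Round up.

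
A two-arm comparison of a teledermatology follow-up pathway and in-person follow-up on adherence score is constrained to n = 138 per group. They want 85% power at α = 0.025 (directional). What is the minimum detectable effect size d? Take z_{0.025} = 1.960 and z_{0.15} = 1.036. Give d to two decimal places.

For two independent groups of n = 138 each: d_min = (z_{α} + z_β)·√(2/n).
z-sum = 1.960 + 1.036 = 2.996.
d_min = 2.996 × √(2/138) = 2.996 × 0.1204 = 0.361.

d_min ≈ 0.36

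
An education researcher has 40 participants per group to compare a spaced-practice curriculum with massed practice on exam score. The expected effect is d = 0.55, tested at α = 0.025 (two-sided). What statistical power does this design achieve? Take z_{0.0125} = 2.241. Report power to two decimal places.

For two equal groups, power = Φ(d·√(n/2) − z_{α/2}).
d·√(n/2) = 0.55 × √(40/2) = 0.55 × 4.472 = 2.460.
z_β = 2.460 − 2.241 = 0.219.
Power = Φ(0.219) = 0.587.

power ≈ 0.59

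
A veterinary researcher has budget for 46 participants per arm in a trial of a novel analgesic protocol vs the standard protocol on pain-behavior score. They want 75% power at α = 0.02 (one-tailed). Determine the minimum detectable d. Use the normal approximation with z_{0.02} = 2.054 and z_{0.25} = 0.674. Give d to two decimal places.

For two independent groups of n = 46 each: d_min = (z_{α} + z_β)·√(2/n).
z-sum = 2.054 + 0.674 = 2.728.
d_min = 2.728 × √(2/46) = 2.728 × 0.2085 = 0.569.

d_min ≈ 0.57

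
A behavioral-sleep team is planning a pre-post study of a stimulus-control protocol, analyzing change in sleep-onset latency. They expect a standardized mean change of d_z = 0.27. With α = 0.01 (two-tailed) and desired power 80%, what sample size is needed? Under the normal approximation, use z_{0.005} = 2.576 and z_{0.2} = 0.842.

n = 161 pairs

For a paired (one-sample on differences) test: n = ((z_{α/2} + z_β) / d)².
z_{α/2} + z_β = 2.576 + 0.842 = 3.418.
n = (3.418 / 0.27)² = 12.659² = 160.26.
Round up.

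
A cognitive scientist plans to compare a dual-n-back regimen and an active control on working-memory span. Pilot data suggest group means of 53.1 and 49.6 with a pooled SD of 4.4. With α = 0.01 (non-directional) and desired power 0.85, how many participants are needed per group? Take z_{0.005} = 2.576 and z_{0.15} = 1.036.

n = 42 per group

Cohen's d = |M₁ − M₂| / SD_pooled = |53.1 − 49.6| / 4.4 = 3.5 / 4.4 = 0.795.
For two independent groups with equal n: n = 2·((z_{α/2} + z_β) / d)².
z_{α/2} + z_β = 2.576 + 1.036 = 3.612.
n = 2 × (3.612 / 0.795)² = 2 × 4.543² = 2 × 20.64 = 41.3.
Round up to the next whole participant.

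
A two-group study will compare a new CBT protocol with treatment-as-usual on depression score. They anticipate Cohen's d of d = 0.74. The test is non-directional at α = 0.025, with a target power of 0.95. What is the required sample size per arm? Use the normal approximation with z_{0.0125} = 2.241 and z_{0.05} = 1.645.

For two independent groups with equal n: n = 2·((z_{α/2} + z_β) / d)².
z_{α/2} + z_β = 2.241 + 1.645 = 3.886.
n = 2 × (3.886 / 0.74)² = 2 × 5.251² = 2 × 27.58 = 55.2.
Round up to the next whole participant.

n = 56 per group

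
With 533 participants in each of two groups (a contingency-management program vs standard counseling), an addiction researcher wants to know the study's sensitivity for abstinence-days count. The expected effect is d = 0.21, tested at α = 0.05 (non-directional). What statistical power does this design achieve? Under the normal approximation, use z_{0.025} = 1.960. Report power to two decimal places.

For two equal groups, power = Φ(d·√(n/2) − z_{α/2}).
d·√(n/2) = 0.21 × √(533/2) = 0.21 × 16.325 = 3.428.
z_β = 3.428 − 1.960 = 1.468.
Power = Φ(1.468) = 0.929.

power ≈ 0.93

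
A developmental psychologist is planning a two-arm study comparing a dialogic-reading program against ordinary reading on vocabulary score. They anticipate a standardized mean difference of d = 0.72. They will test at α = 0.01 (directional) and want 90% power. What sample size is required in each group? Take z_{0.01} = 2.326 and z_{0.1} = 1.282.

n = 51 per group

For two independent groups with equal n: n = 2·((z_{α} + z_β) / d)².
z_{α} + z_β = 2.326 + 1.282 = 3.608.
n = 2 × (3.608 / 0.72)² = 2 × 5.011² = 2 × 25.11 = 50.2.
Round up to the next whole participant.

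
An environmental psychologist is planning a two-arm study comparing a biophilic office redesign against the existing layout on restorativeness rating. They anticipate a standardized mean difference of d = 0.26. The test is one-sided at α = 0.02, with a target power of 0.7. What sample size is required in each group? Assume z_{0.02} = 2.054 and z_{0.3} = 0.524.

n = 197 per group

For two independent groups with equal n: n = 2·((z_{α} + z_β) / d)².
z_{α} + z_β = 2.054 + 0.524 = 2.578.
n = 2 × (2.578 / 0.26)² = 2 × 9.915² = 2 × 98.31 = 196.6.
Round up to the next whole participant.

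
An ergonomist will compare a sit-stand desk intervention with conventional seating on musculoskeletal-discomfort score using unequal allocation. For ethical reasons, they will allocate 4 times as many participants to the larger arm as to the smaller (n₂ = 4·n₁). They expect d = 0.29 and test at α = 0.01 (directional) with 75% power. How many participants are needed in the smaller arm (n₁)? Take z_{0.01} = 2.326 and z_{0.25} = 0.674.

With allocation ratio k = n₂/n₁ = 4, Var(x̄₁−x̄₂) = σ²(1/n₁ + 1/(k·n₁)) = σ²·(k+1)/(k·n₁).
So n₁ = (1 + 1/k)·((z_{α} + z_β)/d)² = 1.250 × (3.000/0.29)².
n₁ = 1.250 × 107.02 = 133.8.
Round up: n₁ = 134, giving n₂ = 4 × 134 = 536.

n₁ = 134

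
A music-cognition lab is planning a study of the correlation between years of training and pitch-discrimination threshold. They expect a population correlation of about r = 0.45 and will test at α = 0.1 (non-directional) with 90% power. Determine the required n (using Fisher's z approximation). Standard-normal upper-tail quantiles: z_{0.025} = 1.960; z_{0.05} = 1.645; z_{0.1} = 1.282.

n = 40

Fisher's z: C = ½·ln((1+r)/(1−r)) = ½·ln(2.6364) = 0.4847.
n = ((z_{α/2} + z_β)/C)² + 3.
(1.645 + 1.282) / 0.4847 = 2.927 / 0.4847 = 6.039.
n = 6.039² + 3 = 36.47 + 3 = 39.5.
Round up.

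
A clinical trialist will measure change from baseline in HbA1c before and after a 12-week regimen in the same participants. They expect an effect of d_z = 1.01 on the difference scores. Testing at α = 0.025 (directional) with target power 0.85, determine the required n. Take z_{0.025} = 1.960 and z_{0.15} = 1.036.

n = 9 pairs

For a paired (one-sample on differences) test: n = ((z_{α} + z_β) / d)².
z_{α} + z_β = 1.960 + 1.036 = 2.996.
n = (2.996 / 1.01)² = 2.966² = 8.80.
Round up.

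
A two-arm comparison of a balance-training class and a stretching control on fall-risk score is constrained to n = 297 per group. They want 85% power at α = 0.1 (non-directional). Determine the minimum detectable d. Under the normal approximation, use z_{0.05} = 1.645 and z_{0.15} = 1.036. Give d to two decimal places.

d_min ≈ 0.22

For two independent groups of n = 297 each: d_min = (z_{α/2} + z_β)·√(2/n).
z-sum = 1.645 + 1.036 = 2.681.
d_min = 2.681 × √(2/297) = 2.681 × 0.0821 = 0.220.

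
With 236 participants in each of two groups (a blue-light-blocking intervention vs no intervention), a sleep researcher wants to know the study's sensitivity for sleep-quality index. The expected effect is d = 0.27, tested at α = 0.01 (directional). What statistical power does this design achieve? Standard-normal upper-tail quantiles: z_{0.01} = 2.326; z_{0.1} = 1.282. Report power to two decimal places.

power ≈ 0.73

For two equal groups, power = Φ(d·√(n/2) − z_{α}).
d·√(n/2) = 0.27 × √(236/2) = 0.27 × 10.863 = 2.933.
z_β = 2.933 − 2.326 = 0.607.
Power = Φ(0.607) = 0.728.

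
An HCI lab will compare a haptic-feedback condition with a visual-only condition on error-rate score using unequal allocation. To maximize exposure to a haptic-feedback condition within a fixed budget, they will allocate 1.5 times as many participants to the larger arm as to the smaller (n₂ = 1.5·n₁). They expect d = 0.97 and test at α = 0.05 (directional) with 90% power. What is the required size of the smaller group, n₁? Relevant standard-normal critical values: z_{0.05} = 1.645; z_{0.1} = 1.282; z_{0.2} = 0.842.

n₁ = 16

With allocation ratio k = n₂/n₁ = 1.5, Var(x̄₁−x̄₂) = σ²(1/n₁ + 1/(k·n₁)) = σ²·(k+1)/(k·n₁).
So n₁ = (1 + 1/k)·((z_{α} + z_β)/d)² = 1.667 × (2.927/0.97)².
n₁ = 1.667 × 9.11 = 15.2.
Round up: n₁ = 16, giving n₂ = 1.5 × 16 = 24.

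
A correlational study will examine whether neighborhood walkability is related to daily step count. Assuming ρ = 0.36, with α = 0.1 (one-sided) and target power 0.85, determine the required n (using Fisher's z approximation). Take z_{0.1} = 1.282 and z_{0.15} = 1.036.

n = 41

Fisher's z: C = ½·ln((1+r)/(1−r)) = ½·ln(2.1250) = 0.3769.
n = ((z_{α} + z_β)/C)² + 3.
(1.282 + 1.036) / 0.3769 = 2.318 / 0.3769 = 6.150.
n = 6.150² + 3 = 37.82 + 3 = 40.8.
Round up.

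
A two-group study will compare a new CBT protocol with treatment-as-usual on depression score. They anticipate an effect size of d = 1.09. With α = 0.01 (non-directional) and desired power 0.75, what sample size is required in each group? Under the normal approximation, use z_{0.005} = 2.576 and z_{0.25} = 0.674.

For two independent groups with equal n: n = 2·((z_{α/2} + z_β) / d)².
z_{α/2} + z_β = 2.576 + 0.674 = 3.250.
n = 2 × (3.250 / 1.09)² = 2 × 2.982² = 2 × 8.89 = 17.8.
Round up to the next whole participant.

n = 18 per group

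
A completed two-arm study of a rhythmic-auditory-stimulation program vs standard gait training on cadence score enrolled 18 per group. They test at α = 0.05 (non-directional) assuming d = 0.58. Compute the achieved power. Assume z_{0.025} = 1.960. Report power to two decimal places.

For two equal groups, power = Φ(d·√(n/2) − z_{α/2}).
d·√(n/2) = 0.58 × √(18/2) = 0.58 × 3.000 = 1.740.
z_β = 1.740 − 1.960 = -0.220.
Power = Φ(-0.220) = 0.413.

power ≈ 0.41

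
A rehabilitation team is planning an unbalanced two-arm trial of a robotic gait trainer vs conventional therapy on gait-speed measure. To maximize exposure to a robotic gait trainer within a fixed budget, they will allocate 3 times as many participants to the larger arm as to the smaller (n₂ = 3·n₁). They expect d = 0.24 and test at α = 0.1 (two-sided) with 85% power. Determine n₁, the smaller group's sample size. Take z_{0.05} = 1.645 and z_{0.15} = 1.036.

n₁ = 167

With allocation ratio k = n₂/n₁ = 3, Var(x̄₁−x̄₂) = σ²(1/n₁ + 1/(k·n₁)) = σ²·(k+1)/(k·n₁).
So n₁ = (1 + 1/k)·((z_{α/2} + z_β)/d)² = 1.333 × (2.681/0.24)².
n₁ = 1.333 × 124.79 = 166.4.
Round up: n₁ = 167, giving n₂ = 3 × 167 = 501.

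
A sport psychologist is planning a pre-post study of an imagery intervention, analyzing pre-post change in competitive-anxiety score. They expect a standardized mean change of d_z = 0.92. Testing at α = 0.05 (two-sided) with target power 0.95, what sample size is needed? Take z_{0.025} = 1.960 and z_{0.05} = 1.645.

For a paired (one-sample on differences) test: n = ((z_{α/2} + z_β) / d)².
z_{α/2} + z_β = 1.960 + 1.645 = 3.605.
n = (3.605 / 0.92)² = 3.918² = 15.35.
Round up.

n = 16 pairs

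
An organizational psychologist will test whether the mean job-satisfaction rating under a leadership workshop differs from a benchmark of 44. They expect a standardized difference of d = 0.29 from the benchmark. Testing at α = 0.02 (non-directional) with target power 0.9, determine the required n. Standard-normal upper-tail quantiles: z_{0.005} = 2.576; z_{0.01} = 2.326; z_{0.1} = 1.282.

For a one-sample test: n = ((z_{α/2} + z_β) / d)².
z_{α/2} + z_β = 2.326 + 1.282 = 3.608.
n = (3.608 / 0.29)² = 12.441² = 154.79.
Round up.

n = 155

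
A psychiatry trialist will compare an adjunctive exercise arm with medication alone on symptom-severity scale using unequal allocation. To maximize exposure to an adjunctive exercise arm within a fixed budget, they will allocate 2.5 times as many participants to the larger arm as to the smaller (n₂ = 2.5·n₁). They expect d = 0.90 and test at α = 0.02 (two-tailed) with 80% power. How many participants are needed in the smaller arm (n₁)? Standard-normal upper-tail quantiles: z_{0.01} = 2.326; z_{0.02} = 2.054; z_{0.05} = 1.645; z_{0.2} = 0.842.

With allocation ratio k = n₂/n₁ = 2.5, Var(x̄₁−x̄₂) = σ²(1/n₁ + 1/(k·n₁)) = σ²·(k+1)/(k·n₁).
So n₁ = (1 + 1/k)·((z_{α/2} + z_β)/d)² = 1.400 × (3.168/0.90)².
n₁ = 1.400 × 12.39 = 17.3.
Round up: n₁ = 18, giving n₂ = 2.5 × 18 = 45.

n₁ = 18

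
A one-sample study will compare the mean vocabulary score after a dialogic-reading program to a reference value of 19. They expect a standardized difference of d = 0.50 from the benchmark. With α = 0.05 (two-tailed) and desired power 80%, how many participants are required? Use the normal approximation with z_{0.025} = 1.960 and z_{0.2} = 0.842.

For a one-sample test: n = ((z_{α/2} + z_β) / d)².
z_{α/2} + z_β = 1.960 + 0.842 = 2.802.
n = (2.802 / 0.50)² = 5.604² = 31.40.
Round up.

n = 32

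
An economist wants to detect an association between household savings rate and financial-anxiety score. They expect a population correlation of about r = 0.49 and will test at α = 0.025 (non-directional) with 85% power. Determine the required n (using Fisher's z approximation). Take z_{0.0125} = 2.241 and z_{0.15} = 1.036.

n = 41

Fisher's z: C = ½·ln((1+r)/(1−r)) = ½·ln(2.9216) = 0.5361.
n = ((z_{α/2} + z_β)/C)² + 3.
(2.241 + 1.036) / 0.5361 = 3.277 / 0.5361 = 6.113.
n = 6.113² + 3 = 37.36 + 3 = 40.4.
Round up.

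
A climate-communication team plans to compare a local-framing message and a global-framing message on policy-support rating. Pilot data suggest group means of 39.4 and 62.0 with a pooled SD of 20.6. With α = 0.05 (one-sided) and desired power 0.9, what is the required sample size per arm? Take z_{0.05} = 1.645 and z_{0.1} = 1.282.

Cohen's d = |M₁ − M₂| / SD_pooled = |39.4 − 62.0| / 20.6 = 22.6 / 20.6 = 1.097.
For two independent groups with equal n: n = 2·((z_{α} + z_β) / d)².
z_{α} + z_β = 1.645 + 1.282 = 2.927.
n = 2 × (2.927 / 1.097)² = 2 × 2.668² = 2 × 7.12 = 14.2.
Round up to the next whole participant.

n = 15 per group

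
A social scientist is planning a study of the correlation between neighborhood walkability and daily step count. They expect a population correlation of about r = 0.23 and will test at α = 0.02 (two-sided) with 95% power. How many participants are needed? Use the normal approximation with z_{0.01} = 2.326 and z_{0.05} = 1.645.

Fisher's z: C = ½·ln((1+r)/(1−r)) = ½·ln(1.5974) = 0.2342.
n = ((z_{α/2} + z_β)/C)² + 3.
(2.326 + 1.645) / 0.2342 = 3.971 / 0.2342 = 16.956.
n = 16.956² + 3 = 287.49 + 3 = 290.5.
Round up.

n = 291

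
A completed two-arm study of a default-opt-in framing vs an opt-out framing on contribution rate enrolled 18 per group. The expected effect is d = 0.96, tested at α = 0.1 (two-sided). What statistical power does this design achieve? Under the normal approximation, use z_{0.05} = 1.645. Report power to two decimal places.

For two equal groups, power = Φ(d·√(n/2) − z_{α/2}).
d·√(n/2) = 0.96 × √(18/2) = 0.96 × 3.000 = 2.880.
z_β = 2.880 − 1.645 = 1.235.
Power = Φ(1.235) = 0.892.

power ≈ 0.89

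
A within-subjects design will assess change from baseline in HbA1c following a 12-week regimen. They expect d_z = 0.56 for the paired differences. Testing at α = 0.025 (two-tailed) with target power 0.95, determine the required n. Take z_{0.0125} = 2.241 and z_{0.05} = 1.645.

For a paired (one-sample on differences) test: n = ((z_{α/2} + z_β) / d)².
z_{α/2} + z_β = 2.241 + 1.645 = 3.886.
n = (3.886 / 0.56)² = 6.939² = 48.15.
Round up.

n = 49 pairs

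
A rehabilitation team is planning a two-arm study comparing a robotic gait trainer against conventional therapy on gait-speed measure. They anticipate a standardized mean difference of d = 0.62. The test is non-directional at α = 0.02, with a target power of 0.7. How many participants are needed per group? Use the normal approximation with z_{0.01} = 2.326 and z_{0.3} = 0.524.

For two independent groups with equal n: n = 2·((z_{α/2} + z_β) / d)².
z_{α/2} + z_β = 2.326 + 0.524 = 2.850.
n = 2 × (2.850 / 0.62)² = 2 × 4.597² = 2 × 21.13 = 42.3.
Round up to the next whole participant.

n = 43 per group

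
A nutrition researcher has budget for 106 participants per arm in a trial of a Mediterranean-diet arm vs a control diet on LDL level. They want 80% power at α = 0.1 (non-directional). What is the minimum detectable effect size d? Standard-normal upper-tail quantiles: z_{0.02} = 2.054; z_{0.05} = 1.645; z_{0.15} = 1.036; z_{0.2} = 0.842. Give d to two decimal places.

For two independent groups of n = 106 each: d_min = (z_{α/2} + z_β)·√(2/n).
z-sum = 1.645 + 0.842 = 2.487.
d_min = 2.487 × √(2/106) = 2.487 × 0.1374 = 0.342.

d_min ≈ 0.34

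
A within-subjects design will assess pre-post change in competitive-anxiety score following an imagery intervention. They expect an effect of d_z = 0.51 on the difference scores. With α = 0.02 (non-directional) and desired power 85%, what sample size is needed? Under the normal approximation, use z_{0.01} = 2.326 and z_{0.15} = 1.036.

n = 44 pairs

For a paired (one-sample on differences) test: n = ((z_{α/2} + z_β) / d)².
z_{α/2} + z_β = 2.326 + 1.036 = 3.362.
n = (3.362 / 0.51)² = 6.592² = 43.46.
Round up.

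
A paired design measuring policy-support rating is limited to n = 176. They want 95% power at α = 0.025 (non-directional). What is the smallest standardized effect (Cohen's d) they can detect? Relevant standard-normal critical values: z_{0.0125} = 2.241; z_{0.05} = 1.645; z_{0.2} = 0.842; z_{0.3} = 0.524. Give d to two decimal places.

d_min ≈ 0.29

For a single sample (or paired design) of n = 176: d_min = (z_{α/2} + z_β)/√n.
z-sum = 2.241 + 1.645 = 3.886.
d_min = 3.886 / √176 = 3.886 / 13.266 = 0.293.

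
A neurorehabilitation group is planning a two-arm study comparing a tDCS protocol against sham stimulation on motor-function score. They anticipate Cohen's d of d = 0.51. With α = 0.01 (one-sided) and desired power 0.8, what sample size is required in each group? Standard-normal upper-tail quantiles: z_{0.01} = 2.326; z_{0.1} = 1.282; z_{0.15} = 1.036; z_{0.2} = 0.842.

For two independent groups with equal n: n = 2·((z_{α} + z_β) / d)².
z_{α} + z_β = 2.326 + 0.842 = 3.168.
n = 2 × (3.168 / 0.51)² = 2 × 6.212² = 2 × 38.59 = 77.2.
Round up to the next whole participant.

n = 78 per group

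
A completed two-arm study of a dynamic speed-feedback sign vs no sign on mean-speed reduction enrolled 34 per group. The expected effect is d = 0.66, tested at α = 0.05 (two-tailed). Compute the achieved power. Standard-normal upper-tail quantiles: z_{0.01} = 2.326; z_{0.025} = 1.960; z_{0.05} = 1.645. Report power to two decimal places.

For two equal groups, power = Φ(d·√(n/2) − z_{α/2}).
d·√(n/2) = 0.66 × √(34/2) = 0.66 × 4.123 = 2.721.
z_β = 2.721 − 1.960 = 0.761.
Power = Φ(0.761) = 0.777.

power ≈ 0.78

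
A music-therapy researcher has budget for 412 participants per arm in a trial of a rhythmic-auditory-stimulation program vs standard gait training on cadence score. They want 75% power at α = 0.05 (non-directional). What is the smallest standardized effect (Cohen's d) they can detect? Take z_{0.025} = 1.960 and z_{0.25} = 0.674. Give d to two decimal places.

d_min ≈ 0.18

For two independent groups of n = 412 each: d_min = (z_{α/2} + z_β)·√(2/n).
z-sum = 1.960 + 0.674 = 2.634.
d_min = 2.634 × √(2/412) = 2.634 × 0.0697 = 0.184.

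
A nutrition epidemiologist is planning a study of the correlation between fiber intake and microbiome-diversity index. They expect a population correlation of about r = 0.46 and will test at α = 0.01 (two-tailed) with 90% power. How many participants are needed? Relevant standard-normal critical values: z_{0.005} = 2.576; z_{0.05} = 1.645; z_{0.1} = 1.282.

Fisher's z: C = ½·ln((1+r)/(1−r)) = ½·ln(2.7037) = 0.4973.
n = ((z_{α/2} + z_β)/C)² + 3.
(2.576 + 1.282) / 0.4973 = 3.858 / 0.4973 = 7.758.
n = 7.758² + 3 = 60.18 + 3 = 63.2.
Round up.

n = 64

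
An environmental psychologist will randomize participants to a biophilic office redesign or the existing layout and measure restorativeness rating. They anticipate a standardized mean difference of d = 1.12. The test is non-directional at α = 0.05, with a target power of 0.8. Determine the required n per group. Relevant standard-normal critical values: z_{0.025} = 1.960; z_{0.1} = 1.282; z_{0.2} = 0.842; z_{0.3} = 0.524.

For two independent groups with equal n: n = 2·((z_{α/2} + z_β) / d)².
z_{α/2} + z_β = 1.960 + 0.842 = 2.802.
n = 2 × (2.802 / 1.12)² = 2 × 2.502² = 2 × 6.26 = 12.5.
Round up to the next whole participant.

n = 13 per group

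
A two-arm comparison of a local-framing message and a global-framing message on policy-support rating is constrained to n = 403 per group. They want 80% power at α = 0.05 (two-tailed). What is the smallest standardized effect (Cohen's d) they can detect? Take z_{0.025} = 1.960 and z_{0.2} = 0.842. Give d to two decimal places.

d_min ≈ 0.20

For two independent groups of n = 403 each: d_min = (z_{α/2} + z_β)·√(2/n).
z-sum = 1.960 + 0.842 = 2.802.
d_min = 2.802 × √(2/403) = 2.802 × 0.0704 = 0.197.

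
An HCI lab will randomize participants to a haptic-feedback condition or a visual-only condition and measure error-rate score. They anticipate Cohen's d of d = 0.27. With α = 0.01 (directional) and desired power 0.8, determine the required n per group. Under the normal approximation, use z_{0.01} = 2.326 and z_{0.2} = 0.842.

For two independent groups with equal n: n = 2·((z_{α} + z_β) / d)².
z_{α} + z_β = 2.326 + 0.842 = 3.168.
n = 2 × (3.168 / 0.27)² = 2 × 11.733² = 2 × 137.67 = 275.3.
Round up to the next whole participant.

n = 276 per group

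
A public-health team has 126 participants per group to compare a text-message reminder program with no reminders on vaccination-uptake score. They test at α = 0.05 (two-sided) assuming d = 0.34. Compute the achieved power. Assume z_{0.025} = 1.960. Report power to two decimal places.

For two equal groups, power = Φ(d·√(n/2) − z_{α/2}).
d·√(n/2) = 0.34 × √(126/2) = 0.34 × 7.937 = 2.699.
z_β = 2.699 − 1.960 = 0.739.
Power = Φ(0.739) = 0.770.

power ≈ 0.77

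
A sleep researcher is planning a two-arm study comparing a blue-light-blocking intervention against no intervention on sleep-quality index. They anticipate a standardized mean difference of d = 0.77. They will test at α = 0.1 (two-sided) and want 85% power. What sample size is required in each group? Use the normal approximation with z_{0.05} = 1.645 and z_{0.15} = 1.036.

n = 25 per group

For two independent groups with equal n: n = 2·((z_{α/2} + z_β) / d)².
z_{α/2} + z_β = 1.645 + 1.036 = 2.681.
n = 2 × (2.681 / 0.77)² = 2 × 3.482² = 2 × 12.12 = 24.2.
Round up to the next whole participant.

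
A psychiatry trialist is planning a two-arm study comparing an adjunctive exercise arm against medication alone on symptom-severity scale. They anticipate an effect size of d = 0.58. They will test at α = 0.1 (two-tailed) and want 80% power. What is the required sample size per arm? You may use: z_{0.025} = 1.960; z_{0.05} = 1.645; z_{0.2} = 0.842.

n = 37 per group

For two independent groups with equal n: n = 2·((z_{α/2} + z_β) / d)².
z_{α/2} + z_β = 1.645 + 0.842 = 2.487.
n = 2 × (2.487 / 0.58)² = 2 × 4.288² = 2 × 18.39 = 36.8.
Round up to the next whole participant.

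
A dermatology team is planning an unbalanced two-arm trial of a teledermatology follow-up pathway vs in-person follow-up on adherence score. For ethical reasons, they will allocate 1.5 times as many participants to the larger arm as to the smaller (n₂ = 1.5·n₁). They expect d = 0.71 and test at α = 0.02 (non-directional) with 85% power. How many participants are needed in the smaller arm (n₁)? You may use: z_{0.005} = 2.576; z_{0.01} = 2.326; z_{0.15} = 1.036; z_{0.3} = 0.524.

With allocation ratio k = n₂/n₁ = 1.5, Var(x̄₁−x̄₂) = σ²(1/n₁ + 1/(k·n₁)) = σ²·(k+1)/(k·n₁).
So n₁ = (1 + 1/k)·((z_{α/2} + z_β)/d)² = 1.667 × (3.362/0.71)².
n₁ = 1.667 × 22.42 = 37.4.
Round up: n₁ = 38, giving n₂ = 1.5 × 38 = 57.

n₁ = 38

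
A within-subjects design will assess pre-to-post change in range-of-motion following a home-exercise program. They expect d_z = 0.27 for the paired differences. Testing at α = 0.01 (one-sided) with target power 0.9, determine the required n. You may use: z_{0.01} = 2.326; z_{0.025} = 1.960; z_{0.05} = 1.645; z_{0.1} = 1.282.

n = 179 pairs

For a paired (one-sample on differences) test: n = ((z_{α} + z_β) / d)².
z_{α} + z_β = 2.326 + 1.282 = 3.608.
n = (3.608 / 0.27)² = 13.363² = 178.57.
Round up.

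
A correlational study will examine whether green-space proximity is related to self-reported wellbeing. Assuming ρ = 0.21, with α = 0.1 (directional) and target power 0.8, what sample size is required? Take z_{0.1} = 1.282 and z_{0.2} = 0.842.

n = 103

Fisher's z: C = ½·ln((1+r)/(1−r)) = ½·ln(1.5316) = 0.2132.
n = ((z_{α} + z_β)/C)² + 3.
(1.282 + 0.842) / 0.2132 = 2.124 / 0.2132 = 9.962.
n = 9.962² + 3 = 99.25 + 3 = 102.3.
Round up.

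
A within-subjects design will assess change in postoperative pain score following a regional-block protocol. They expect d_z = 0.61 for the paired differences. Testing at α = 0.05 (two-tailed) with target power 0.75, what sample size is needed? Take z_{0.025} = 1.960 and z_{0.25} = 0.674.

For a paired (one-sample on differences) test: n = ((z_{α/2} + z_β) / d)².
z_{α/2} + z_β = 1.960 + 0.674 = 2.634.
n = (2.634 / 0.61)² = 4.318² = 18.65.
Round up.

n = 19 pairs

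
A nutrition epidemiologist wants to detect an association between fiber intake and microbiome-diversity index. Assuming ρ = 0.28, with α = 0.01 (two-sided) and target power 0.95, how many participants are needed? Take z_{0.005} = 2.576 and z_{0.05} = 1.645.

n = 219

Fisher's z: C = ½·ln((1+r)/(1−r)) = ½·ln(1.7778) = 0.2877.
n = ((z_{α/2} + z_β)/C)² + 3.
(2.576 + 1.645) / 0.2877 = 4.221 / 0.2877 = 14.672.
n = 14.672² + 3 = 215.25 + 3 = 218.3.
Round up.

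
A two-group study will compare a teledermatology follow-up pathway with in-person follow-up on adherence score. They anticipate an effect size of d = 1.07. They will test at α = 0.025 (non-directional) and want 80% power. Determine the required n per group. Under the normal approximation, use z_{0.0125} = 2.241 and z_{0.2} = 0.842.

n = 17 per group

For two independent groups with equal n: n = 2·((z_{α/2} + z_β) / d)².
z_{α/2} + z_β = 2.241 + 0.842 = 3.083.
n = 2 × (3.083 / 1.07)² = 2 × 2.881² = 2 × 8.30 = 16.6.
Round up to the next whole participant.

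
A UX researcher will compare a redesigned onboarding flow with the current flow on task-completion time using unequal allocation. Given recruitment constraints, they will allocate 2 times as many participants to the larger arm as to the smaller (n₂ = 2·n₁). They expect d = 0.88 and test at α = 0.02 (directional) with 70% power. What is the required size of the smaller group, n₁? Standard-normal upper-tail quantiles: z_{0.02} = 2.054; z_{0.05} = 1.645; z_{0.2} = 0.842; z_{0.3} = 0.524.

n₁ = 13

With allocation ratio k = n₂/n₁ = 2, Var(x̄₁−x̄₂) = σ²(1/n₁ + 1/(k·n₁)) = σ²·(k+1)/(k·n₁).
So n₁ = (1 + 1/k)·((z_{α} + z_β)/d)² = 1.500 × (2.578/0.88)².
n₁ = 1.500 × 8.58 = 12.9.
Round up: n₁ = 13, giving n₂ = 2 × 13 = 26.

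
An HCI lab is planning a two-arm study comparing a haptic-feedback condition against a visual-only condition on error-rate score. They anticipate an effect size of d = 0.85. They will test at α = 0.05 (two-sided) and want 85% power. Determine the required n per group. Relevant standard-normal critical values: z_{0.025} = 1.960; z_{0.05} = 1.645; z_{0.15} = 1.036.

n = 25 per group

For two independent groups with equal n: n = 2·((z_{α/2} + z_β) / d)².
z_{α/2} + z_β = 1.960 + 1.036 = 2.996.
n = 2 × (2.996 / 0.85)² = 2 × 3.525² = 2 × 12.42 = 24.8.
Round up to the next whole participant.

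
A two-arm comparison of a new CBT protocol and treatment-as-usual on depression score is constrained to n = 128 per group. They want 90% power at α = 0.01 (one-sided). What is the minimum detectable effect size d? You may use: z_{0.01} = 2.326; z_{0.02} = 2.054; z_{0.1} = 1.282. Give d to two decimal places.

d_min ≈ 0.45

For two independent groups of n = 128 each: d_min = (z_{α} + z_β)·√(2/n).
z-sum = 2.326 + 1.282 = 3.608.
d_min = 3.608 × √(2/128) = 3.608 × 0.1250 = 0.451.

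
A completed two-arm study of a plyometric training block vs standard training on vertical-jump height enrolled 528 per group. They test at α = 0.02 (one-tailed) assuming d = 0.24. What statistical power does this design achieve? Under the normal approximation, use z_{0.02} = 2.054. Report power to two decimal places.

For two equal groups, power = Φ(d·√(n/2) − z_{α}).
d·√(n/2) = 0.24 × √(528/2) = 0.24 × 16.248 = 3.900.
z_β = 3.900 − 2.054 = 1.846.
Power = Φ(1.846) = 0.968.

power ≈ 0.97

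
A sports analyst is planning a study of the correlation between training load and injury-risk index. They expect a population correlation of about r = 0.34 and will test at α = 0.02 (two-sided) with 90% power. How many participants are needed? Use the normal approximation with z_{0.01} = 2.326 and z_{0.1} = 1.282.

n = 107

Fisher's z: C = ½·ln((1+r)/(1−r)) = ½·ln(2.0303) = 0.3541.
n = ((z_{α/2} + z_β)/C)² + 3.
(2.326 + 1.282) / 0.3541 = 3.608 / 0.3541 = 10.189.
n = 10.189² + 3 = 103.82 + 3 = 106.8.
Round up.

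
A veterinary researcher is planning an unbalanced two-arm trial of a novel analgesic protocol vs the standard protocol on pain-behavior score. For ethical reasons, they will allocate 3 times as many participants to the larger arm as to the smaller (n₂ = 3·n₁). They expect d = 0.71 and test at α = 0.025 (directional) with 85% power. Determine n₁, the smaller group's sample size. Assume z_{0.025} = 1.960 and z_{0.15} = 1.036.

n₁ = 24

With allocation ratio k = n₂/n₁ = 3, Var(x̄₁−x̄₂) = σ²(1/n₁ + 1/(k·n₁)) = σ²·(k+1)/(k·n₁).
So n₁ = (1 + 1/k)·((z_{α} + z_β)/d)² = 1.333 × (2.996/0.71)².
n₁ = 1.333 × 17.81 = 23.7.
Round up: n₁ = 24, giving n₂ = 3 × 24 = 72.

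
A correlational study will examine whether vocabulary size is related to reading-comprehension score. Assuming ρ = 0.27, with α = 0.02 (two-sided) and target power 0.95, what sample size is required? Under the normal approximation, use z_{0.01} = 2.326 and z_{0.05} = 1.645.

Fisher's z: C = ½·ln((1+r)/(1−r)) = ½·ln(1.7397) = 0.2769.
n = ((z_{α/2} + z_β)/C)² + 3.
(2.326 + 1.645) / 0.2769 = 3.971 / 0.2769 = 14.341.
n = 14.341² + 3 = 205.66 + 3 = 208.7.
Round up.

n = 209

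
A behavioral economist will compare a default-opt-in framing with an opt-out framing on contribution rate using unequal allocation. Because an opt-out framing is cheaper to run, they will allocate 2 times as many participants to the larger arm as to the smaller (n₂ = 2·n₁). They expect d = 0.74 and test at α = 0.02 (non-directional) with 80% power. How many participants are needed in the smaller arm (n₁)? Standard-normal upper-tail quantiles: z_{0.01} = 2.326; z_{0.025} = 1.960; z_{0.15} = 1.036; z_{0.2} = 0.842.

With allocation ratio k = n₂/n₁ = 2, Var(x̄₁−x̄₂) = σ²(1/n₁ + 1/(k·n₁)) = σ²·(k+1)/(k·n₁).
So n₁ = (1 + 1/k)·((z_{α/2} + z_β)/d)² = 1.500 × (3.168/0.74)².
n₁ = 1.500 × 18.33 = 27.5.
Round up: n₁ = 28, giving n₂ = 2 × 28 = 56.

n₁ = 28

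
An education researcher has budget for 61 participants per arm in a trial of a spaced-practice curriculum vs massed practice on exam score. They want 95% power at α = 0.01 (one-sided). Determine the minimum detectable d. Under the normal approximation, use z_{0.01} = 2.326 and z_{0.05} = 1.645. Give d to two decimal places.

For two independent groups of n = 61 each: d_min = (z_{α} + z_β)·√(2/n).
z-sum = 2.326 + 1.645 = 3.971.
d_min = 3.971 × √(2/61) = 3.971 × 0.1811 = 0.719.

d_min ≈ 0.72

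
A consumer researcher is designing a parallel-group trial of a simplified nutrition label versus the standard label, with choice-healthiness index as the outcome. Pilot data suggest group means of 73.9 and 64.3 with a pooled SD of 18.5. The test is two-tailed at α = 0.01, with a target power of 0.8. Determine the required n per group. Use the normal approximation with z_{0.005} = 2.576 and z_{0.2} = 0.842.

Cohen's d = |M₁ − M₂| / SD_pooled = |73.9 − 64.3| / 18.5 = 9.6 / 18.5 = 0.519.
For two independent groups with equal n: n = 2·((z_{α/2} + z_β) / d)².
z_{α/2} + z_β = 2.576 + 0.842 = 3.418.
n = 2 × (3.418 / 0.519)² = 2 × 6.586² = 2 × 43.37 = 86.7.
Round up to the next whole participant.

n = 87 per group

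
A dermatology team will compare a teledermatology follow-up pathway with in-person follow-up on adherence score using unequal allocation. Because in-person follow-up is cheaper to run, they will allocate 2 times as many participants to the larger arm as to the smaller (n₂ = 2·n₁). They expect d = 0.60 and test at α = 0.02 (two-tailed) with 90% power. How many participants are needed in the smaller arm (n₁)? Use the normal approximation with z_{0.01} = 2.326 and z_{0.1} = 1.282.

n₁ = 55

With allocation ratio k = n₂/n₁ = 2, Var(x̄₁−x̄₂) = σ²(1/n₁ + 1/(k·n₁)) = σ²·(k+1)/(k·n₁).
So n₁ = (1 + 1/k)·((z_{α/2} + z_β)/d)² = 1.500 × (3.608/0.60)².
n₁ = 1.500 × 36.16 = 54.2.
Round up: n₁ = 55, giving n₂ = 2 × 55 = 110.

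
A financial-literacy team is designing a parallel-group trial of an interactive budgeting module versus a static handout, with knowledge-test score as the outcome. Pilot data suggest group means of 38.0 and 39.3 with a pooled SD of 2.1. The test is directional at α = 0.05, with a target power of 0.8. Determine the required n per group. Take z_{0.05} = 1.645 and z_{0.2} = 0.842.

n = 33 per group

Cohen's d = |M₁ − M₂| / SD_pooled = |38.0 − 39.3| / 2.1 = 1.3 / 2.1 = 0.619.
For two independent groups with equal n: n = 2·((z_{α} + z_β) / d)².
z_{α} + z_β = 1.645 + 0.842 = 2.487.
n = 2 × (2.487 / 0.619)² = 2 × 4.018² = 2 × 16.14 = 32.3.
Round up to the next whole participant.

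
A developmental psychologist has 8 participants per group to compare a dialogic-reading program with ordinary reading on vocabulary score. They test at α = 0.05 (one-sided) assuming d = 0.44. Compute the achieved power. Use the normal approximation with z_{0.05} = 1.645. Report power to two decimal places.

For two equal groups, power = Φ(d·√(n/2) − z_{α}).
d·√(n/2) = 0.44 × √(8/2) = 0.44 × 2.000 = 0.880.
z_β = 0.880 − 1.645 = -0.765.
Power = Φ(-0.765) = 0.222.

power ≈ 0.22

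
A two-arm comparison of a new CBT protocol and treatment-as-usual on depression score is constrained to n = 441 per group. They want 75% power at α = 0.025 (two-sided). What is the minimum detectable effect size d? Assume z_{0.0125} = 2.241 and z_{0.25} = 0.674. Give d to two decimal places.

d_min ≈ 0.20

For two independent groups of n = 441 each: d_min = (z_{α/2} + z_β)·√(2/n).
z-sum = 2.241 + 0.674 = 2.915.
d_min = 2.915 × √(2/441) = 2.915 × 0.0673 = 0.196.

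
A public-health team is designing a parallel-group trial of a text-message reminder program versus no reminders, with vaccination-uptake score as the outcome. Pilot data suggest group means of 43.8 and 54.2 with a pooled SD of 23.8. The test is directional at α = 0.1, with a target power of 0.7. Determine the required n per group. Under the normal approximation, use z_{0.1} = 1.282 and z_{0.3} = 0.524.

n = 35 per group

Cohen's d = |M₁ − M₂| / SD_pooled = |43.8 − 54.2| / 23.8 = 10.4 / 23.8 = 0.437.
For two independent groups with equal n: n = 2·((z_{α} + z_β) / d)².
z_{α} + z_β = 1.282 + 0.524 = 1.806.
n = 2 × (1.806 / 0.437)² = 2 × 4.133² = 2 × 17.08 = 34.2.
Round up to the next whole participant.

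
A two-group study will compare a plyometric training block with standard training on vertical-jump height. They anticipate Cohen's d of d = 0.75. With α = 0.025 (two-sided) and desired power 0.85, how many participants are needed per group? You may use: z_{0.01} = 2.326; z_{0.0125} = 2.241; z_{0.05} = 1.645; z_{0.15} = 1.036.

For two independent groups with equal n: n = 2·((z_{α/2} + z_β) / d)².
z_{α/2} + z_β = 2.241 + 1.036 = 3.277.
n = 2 × (3.277 / 0.75)² = 2 × 4.369² = 2 × 19.09 = 38.2.
Round up to the next whole participant.

n = 39 per group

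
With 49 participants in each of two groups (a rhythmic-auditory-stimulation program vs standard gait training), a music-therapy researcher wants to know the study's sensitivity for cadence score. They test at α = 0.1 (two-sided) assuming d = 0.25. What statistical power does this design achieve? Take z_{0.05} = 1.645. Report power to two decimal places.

For two equal groups, power = Φ(d·√(n/2) − z_{α/2}).
d·√(n/2) = 0.25 × √(49/2) = 0.25 × 4.950 = 1.237.
z_β = 1.237 − 1.645 = -0.408.
Power = Φ(-0.408) = 0.342.

power ≈ 0.34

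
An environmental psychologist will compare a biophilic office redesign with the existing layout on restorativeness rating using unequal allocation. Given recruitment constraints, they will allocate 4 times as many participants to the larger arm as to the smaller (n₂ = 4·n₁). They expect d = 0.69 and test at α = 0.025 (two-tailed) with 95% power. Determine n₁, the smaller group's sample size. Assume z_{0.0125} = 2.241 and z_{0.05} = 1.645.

With allocation ratio k = n₂/n₁ = 4, Var(x̄₁−x̄₂) = σ²(1/n₁ + 1/(k·n₁)) = σ²·(k+1)/(k·n₁).
So n₁ = (1 + 1/k)·((z_{α/2} + z_β)/d)² = 1.250 × (3.886/0.69)².
n₁ = 1.250 × 31.72 = 39.6.
Round up: n₁ = 40, giving n₂ = 4 × 40 = 160.

n₁ = 40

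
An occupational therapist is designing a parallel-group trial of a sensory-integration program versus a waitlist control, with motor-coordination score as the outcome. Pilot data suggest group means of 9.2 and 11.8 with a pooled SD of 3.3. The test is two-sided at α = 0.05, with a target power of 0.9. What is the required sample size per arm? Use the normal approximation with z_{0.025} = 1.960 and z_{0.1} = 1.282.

n = 34 per group

Cohen's d = |M₁ − M₂| / SD_pooled = |9.2 − 11.8| / 3.3 = 2.6 / 3.3 = 0.788.
For two independent groups with equal n: n = 2·((z_{α/2} + z_β) / d)².
z_{α/2} + z_β = 1.960 + 1.282 = 3.242.
n = 2 × (3.242 / 0.788)² = 2 × 4.114² = 2 × 16.93 = 33.9.
Round up to the next whole participant.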